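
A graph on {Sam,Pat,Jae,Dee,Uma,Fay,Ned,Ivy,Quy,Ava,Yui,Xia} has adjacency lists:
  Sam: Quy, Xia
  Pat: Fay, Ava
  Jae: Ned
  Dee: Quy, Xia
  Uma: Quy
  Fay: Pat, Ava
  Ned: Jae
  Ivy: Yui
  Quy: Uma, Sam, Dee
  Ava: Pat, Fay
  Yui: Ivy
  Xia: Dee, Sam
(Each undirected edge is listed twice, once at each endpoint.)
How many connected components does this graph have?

Component: {Jae, Ned}
Component: {Ivy, Yui}
Component: {Pat, Fay, Ava}
Component: {Sam, Dee, Uma, Quy, Xia}

4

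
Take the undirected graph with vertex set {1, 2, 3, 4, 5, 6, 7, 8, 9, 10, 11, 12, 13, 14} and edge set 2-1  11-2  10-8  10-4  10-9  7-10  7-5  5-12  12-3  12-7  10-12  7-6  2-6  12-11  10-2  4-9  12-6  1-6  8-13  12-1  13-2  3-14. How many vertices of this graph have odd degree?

4

Degrees: 1:3, 2:5, 3:2, 4:2, 5:2, 6:4, 7:4, 8:2, 9:2, 10:6, 11:2, 12:7, 13:2, 14:1
Odd-degree vertices: 1, 2, 12, 14.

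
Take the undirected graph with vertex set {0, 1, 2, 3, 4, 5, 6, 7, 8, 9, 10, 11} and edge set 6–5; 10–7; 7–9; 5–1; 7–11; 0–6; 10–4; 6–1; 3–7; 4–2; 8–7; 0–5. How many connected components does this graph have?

2

Component: {0, 1, 5, 6}
Component: {2, 3, 4, 7, 8, 9, 10, 11}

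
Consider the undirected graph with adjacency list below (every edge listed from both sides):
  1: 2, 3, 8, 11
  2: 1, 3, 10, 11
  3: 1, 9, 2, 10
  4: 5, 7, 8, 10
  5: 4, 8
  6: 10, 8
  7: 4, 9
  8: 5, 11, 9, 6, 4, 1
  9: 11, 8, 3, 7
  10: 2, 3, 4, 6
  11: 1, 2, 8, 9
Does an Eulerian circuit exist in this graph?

Yes

Degrees: 1:4, 2:4, 3:4, 4:4, 5:2, 6:2, 7:2, 8:6, 9:4, 10:4, 11:4
Every vertex has even degree and the edges form a single connected piece, so an Eulerian circuit exists.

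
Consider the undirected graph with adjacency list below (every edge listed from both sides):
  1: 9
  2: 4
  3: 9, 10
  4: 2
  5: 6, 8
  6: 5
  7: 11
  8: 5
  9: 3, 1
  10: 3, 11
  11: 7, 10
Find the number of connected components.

3

Component: {2, 4}
Component: {5, 6, 8}
Component: {1, 3, 7, 9, 10, 11}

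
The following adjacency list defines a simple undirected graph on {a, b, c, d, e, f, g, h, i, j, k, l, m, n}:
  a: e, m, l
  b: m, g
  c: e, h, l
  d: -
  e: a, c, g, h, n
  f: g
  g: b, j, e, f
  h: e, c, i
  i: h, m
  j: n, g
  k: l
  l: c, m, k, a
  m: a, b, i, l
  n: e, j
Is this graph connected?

No

Component: {d}
Component: {a, b, c, e, f, g, h, i, j, k, l, m, n}
No edge joins these 2 groups, so the graph is disconnected.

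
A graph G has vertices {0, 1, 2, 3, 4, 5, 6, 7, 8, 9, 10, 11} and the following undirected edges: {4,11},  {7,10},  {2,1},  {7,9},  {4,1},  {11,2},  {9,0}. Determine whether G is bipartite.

A valid 2-coloring puts {2, 3, 4, 5, 6, 8, 9, 10} on one side and {0, 1, 7, 11} on the other; every edge crosses between the two sides.

Yes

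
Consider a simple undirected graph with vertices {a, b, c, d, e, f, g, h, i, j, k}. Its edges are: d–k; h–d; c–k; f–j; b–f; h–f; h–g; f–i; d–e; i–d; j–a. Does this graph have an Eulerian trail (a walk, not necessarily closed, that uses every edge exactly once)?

No

Degrees: a:1, b:1, c:1, d:4, e:1, f:4, g:1, h:3, i:2, j:2, k:2
Odd-degree vertices: a, b, c, e, g, h (6 total).
With 6 odd-degree vertices (more than two), no single trail can use every edge.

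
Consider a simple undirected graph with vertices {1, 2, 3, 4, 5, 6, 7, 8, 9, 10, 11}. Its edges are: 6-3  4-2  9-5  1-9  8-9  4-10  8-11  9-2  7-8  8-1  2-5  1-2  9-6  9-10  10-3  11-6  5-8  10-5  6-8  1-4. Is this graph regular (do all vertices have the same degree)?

Degrees: 1:4, 2:4, 3:2, 4:3, 5:4, 6:4, 7:1, 8:6, 9:6, 10:4, 11:2
Degrees are not all equal (e.g. deg(7)=1 but deg(8)=6); not regular.

No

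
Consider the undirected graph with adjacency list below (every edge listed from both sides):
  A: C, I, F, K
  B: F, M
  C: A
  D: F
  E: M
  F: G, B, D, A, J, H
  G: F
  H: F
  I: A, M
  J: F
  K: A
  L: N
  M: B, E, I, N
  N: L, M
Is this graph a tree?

No

|V| = 14, |E| = 14.
A tree on 14 vertices has exactly 13 edges; this graph has 14, so it contains a cycle and is not a tree.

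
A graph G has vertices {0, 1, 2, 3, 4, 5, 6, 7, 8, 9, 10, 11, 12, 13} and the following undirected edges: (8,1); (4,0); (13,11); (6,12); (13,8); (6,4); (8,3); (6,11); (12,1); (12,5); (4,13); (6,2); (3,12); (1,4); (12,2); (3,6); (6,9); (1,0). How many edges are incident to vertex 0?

2

Neighbors of 0: 1, 4.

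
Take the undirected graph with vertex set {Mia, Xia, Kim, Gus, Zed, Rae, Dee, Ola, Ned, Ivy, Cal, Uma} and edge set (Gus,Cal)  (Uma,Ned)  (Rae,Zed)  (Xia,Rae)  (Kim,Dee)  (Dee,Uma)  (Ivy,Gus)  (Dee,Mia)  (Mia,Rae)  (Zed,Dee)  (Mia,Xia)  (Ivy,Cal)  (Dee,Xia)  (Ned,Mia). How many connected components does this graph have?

3

Component: {Ola}
Component: {Gus, Ivy, Cal}
Component: {Mia, Xia, Kim, Zed, Rae, Dee, Ned, Uma}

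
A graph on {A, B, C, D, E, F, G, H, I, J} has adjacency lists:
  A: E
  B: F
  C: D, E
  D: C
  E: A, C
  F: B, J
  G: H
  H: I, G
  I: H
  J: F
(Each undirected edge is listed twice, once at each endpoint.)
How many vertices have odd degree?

Degrees: A:1, B:1, C:2, D:1, E:2, F:2, G:1, H:2, I:1, J:1
Odd-degree vertices: A, B, D, G, I, J.

6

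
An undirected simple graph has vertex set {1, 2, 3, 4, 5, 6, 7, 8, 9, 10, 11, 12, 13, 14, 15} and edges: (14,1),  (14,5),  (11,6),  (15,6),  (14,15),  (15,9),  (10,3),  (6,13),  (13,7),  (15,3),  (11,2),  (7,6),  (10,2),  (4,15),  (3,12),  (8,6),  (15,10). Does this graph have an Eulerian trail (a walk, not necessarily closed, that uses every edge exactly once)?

Degrees: 1:1, 2:2, 3:3, 4:1, 5:1, 6:5, 7:2, 8:1, 9:1, 10:3, 11:2, 12:1, 13:2, 14:3, 15:6
Odd-degree vertices: 1, 3, 4, 5, 6, 8, 9, 10, 12, 14 (10 total).
An Eulerian trail requires 0 or 2 odd-degree vertices; here there are 10.

No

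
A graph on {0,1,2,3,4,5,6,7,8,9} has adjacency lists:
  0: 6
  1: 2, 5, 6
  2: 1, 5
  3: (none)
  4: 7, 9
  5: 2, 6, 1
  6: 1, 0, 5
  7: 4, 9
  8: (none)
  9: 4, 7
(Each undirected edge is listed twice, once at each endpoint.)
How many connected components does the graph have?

Component: {3}
Component: {8}
Component: {4, 7, 9}
Component: {0, 1, 2, 5, 6}

4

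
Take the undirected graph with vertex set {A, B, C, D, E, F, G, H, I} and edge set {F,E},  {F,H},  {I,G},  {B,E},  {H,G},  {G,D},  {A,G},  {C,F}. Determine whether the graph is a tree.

The graph has 9 vertices and 8 edges.
Connected and |E| = |V| - 1, which characterizes a tree.

Yes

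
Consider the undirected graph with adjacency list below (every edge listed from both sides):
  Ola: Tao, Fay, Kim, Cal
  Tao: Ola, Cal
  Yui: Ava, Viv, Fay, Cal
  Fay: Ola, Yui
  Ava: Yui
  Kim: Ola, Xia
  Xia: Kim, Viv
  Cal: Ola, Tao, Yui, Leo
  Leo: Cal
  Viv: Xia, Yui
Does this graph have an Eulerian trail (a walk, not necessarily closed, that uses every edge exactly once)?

Degrees: Ola:4, Tao:2, Yui:4, Fay:2, Ava:1, Kim:2, Xia:2, Cal:4, Leo:1, Viv:2
Odd-degree vertices: Ava, Leo (2 total).
With 2 odd-degree vertices and all edges in one connected piece, an Eulerian trail exists (from Ava to Leo).

Yes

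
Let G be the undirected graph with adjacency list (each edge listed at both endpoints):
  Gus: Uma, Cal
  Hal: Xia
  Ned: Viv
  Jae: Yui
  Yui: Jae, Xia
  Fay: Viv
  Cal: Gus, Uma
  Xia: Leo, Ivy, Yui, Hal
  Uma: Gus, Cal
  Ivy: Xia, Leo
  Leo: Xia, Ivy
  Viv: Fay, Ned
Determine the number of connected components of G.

Component: {Gus, Cal, Uma}
Component: {Ned, Fay, Viv}
Component: {Hal, Jae, Yui, Xia, Ivy, Leo}

3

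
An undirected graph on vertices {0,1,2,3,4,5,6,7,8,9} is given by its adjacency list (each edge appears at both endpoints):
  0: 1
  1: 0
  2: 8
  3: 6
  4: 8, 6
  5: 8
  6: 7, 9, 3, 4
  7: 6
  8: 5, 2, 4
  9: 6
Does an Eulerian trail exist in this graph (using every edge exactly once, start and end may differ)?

Degrees: 0:1, 1:1, 2:1, 3:1, 4:2, 5:1, 6:4, 7:1, 8:3, 9:1
Odd-degree vertices: 0, 1, 2, 3, 5, 7, 8, 9 (8 total).
With 8 odd-degree vertices (more than two), no single trail can use every edge.

No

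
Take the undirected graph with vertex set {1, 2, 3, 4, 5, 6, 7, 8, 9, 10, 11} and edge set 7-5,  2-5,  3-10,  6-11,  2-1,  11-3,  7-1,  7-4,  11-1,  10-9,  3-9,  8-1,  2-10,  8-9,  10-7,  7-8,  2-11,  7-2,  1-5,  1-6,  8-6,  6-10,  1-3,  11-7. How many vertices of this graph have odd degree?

Degrees: 1:7, 2:5, 3:4, 4:1, 5:3, 6:4, 7:7, 8:4, 9:3, 10:5, 11:5
Odd-degree vertices: 1, 2, 4, 5, 7, 9, 10, 11.

8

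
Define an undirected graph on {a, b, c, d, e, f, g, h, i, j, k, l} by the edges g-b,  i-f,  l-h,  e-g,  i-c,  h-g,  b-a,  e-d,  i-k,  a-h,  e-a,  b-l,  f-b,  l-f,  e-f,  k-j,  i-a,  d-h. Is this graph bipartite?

The cycle b-f-l-b has length 3, which is odd, so the graph is not bipartite.

No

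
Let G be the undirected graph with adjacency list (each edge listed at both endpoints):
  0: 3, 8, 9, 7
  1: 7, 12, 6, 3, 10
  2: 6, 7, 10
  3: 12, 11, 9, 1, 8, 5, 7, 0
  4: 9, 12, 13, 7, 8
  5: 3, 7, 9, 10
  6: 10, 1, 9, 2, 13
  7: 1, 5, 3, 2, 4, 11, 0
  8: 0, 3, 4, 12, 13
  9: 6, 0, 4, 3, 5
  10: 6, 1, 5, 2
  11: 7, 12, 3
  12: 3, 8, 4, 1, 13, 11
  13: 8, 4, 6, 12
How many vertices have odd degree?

8

Degrees: 0:4, 1:5, 2:3, 3:8, 4:5, 5:4, 6:5, 7:7, 8:5, 9:5, 10:4, 11:3, 12:6, 13:4
Odd-degree vertices: 1, 2, 4, 6, 7, 8, 9, 11.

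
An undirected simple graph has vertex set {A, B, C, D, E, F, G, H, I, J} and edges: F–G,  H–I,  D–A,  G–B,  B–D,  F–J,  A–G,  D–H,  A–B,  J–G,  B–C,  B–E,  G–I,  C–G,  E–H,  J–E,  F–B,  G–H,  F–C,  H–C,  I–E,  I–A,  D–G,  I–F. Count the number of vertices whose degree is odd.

Degrees: A:4, B:6, C:4, D:4, E:4, F:5, G:8, H:5, I:5, J:3
Odd-degree vertices: F, H, I, J.

4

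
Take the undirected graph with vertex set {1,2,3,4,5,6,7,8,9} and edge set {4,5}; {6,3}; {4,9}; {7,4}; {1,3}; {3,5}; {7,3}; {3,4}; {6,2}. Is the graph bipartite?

5-3-4-5 is an odd cycle (length 3), and a bipartite graph can contain only even cycles.

No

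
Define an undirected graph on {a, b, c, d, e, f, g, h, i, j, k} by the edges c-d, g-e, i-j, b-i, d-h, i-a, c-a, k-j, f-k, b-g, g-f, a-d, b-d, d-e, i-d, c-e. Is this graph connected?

Starting from a and exploring outward reaches every vertex (a, d, i, c, b, h, e, j, g, k, f); the graph is connected.

Yes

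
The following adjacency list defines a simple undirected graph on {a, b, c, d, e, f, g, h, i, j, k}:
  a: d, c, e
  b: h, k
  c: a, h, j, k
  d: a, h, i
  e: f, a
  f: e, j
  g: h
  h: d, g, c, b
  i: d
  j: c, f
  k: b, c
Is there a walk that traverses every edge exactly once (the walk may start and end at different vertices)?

No

Degrees: a:3, b:2, c:4, d:3, e:2, f:2, g:1, h:4, i:1, j:2, k:2
Odd-degree vertices: a, d, g, i (4 total).
An Eulerian trail requires 0 or 2 odd-degree vertices; here there are 4.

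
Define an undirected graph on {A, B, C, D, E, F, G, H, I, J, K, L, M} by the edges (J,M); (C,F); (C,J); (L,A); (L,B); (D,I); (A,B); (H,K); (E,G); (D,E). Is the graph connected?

No

Component: {H, K}
Component: {A, B, L}
Component: {C, F, J, M}
Component: {D, E, G, I}
There are 4 separate components, so the graph is not connected.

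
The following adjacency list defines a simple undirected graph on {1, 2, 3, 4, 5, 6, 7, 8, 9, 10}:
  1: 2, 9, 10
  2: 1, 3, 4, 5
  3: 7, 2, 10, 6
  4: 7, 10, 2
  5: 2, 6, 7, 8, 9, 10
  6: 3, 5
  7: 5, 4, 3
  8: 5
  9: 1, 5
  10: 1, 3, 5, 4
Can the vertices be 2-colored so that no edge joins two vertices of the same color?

A valid 2-coloring puts {2, 6, 7, 8, 9, 10} on one side and {1, 3, 4, 5} on the other; every edge crosses between the two sides.

Yes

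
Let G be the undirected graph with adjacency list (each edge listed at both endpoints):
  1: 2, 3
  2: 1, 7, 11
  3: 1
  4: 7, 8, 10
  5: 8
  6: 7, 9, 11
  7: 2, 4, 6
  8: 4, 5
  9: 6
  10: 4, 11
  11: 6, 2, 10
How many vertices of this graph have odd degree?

8

Degrees: 1:2, 2:3, 3:1, 4:3, 5:1, 6:3, 7:3, 8:2, 9:1, 10:2, 11:3
Odd-degree vertices: 2, 3, 4, 5, 6, 7, 9, 11.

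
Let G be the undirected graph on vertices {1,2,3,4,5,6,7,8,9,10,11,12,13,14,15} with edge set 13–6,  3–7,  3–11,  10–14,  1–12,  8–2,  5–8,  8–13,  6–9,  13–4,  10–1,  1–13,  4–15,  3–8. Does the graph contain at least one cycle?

No

The graph has 15 vertices, 14 edges, and 1 connected component.
A forest on 15 vertices with 1 component has exactly 14 edges, which matches — so no cycle.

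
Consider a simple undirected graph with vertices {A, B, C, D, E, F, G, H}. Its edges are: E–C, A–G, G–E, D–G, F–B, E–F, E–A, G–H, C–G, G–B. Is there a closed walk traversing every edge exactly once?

No

Degrees: A:2, B:2, C:2, D:1, E:4, F:2, G:6, H:1
D, H have odd degree; an Eulerian circuit needs every degree to be even, so none exists.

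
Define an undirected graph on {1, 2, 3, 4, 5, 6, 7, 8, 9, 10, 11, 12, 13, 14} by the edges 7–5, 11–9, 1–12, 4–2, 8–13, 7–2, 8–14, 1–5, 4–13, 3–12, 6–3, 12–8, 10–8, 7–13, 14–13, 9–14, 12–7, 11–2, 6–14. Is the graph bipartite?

No

The cycle 13-8-14-13 has length 3, which is odd, so the graph is not bipartite.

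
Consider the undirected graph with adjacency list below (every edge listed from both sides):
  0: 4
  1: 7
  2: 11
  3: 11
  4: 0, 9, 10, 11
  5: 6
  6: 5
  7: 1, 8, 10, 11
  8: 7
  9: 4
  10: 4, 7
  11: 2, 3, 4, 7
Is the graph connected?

No

Component: {5, 6}
Component: {0, 1, 2, 3, 4, 7, 8, 9, 10, 11}
No edge joins these 2 groups, so the graph is disconnected.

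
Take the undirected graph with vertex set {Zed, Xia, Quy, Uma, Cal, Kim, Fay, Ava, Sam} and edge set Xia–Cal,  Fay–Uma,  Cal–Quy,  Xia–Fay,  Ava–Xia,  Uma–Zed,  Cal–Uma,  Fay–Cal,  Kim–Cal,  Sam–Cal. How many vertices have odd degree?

8

Degrees: Zed:1, Xia:3, Quy:1, Uma:3, Cal:6, Kim:1, Fay:3, Ava:1, Sam:1
Odd-degree vertices: Zed, Xia, Quy, Uma, Kim, Fay, Ava, Sam.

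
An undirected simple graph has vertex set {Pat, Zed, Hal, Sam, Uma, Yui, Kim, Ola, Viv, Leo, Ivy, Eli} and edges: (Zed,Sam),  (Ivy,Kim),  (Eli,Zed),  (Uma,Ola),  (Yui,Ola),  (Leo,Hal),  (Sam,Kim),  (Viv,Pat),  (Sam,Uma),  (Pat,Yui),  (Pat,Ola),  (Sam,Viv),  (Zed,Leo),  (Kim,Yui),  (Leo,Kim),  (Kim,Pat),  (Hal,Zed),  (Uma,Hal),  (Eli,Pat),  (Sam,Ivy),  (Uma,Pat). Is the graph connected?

Starting from Pat and exploring outward reaches every vertex (Pat, Uma, Yui, Ola, Kim, Viv, Eli, Sam, Hal, Ivy, Leo, Zed); the graph is connected.

Yes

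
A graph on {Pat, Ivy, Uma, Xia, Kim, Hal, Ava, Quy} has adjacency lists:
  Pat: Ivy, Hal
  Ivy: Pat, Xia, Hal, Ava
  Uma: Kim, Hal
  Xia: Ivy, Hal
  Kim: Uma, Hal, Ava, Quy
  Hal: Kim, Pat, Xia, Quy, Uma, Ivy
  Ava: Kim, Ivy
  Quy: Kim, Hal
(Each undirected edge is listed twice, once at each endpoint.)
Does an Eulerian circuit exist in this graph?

Yes

Degrees: Pat:2, Ivy:4, Uma:2, Xia:2, Kim:4, Hal:6, Ava:2, Quy:2
All degrees are even and the non-isolated vertices are connected — an Eulerian circuit exists.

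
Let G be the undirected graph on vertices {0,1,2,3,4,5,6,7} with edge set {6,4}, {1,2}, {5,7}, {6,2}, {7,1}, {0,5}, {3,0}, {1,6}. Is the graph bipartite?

The cycle 6-2-1-6 has length 3, which is odd, so the graph is not bipartite.

No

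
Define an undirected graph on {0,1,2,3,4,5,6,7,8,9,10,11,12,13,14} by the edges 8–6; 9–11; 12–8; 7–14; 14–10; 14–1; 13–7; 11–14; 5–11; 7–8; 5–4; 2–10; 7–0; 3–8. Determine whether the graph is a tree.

Yes

|V| = 15, |E| = 14.
Connected and |E| = |V| - 1, which characterizes a tree.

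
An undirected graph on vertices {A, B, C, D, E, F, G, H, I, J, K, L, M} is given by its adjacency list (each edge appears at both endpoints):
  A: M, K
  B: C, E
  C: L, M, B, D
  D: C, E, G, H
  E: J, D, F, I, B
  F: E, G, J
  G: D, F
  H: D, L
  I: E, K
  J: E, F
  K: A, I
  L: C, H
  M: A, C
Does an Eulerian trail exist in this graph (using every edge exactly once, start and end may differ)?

Yes

Degrees: A:2, B:2, C:4, D:4, E:5, F:3, G:2, H:2, I:2, J:2, K:2, L:2, M:2
Odd-degree vertices: E, F (2 total).
With 2 odd-degree vertices and all edges in one connected piece, an Eulerian trail exists (from E to F).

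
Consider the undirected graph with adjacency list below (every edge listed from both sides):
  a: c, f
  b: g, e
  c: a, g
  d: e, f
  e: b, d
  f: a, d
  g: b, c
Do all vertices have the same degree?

Degrees: a:2, b:2, c:2, d:2, e:2, f:2, g:2
Every vertex has degree 2, so the graph is 2-regular.

Yes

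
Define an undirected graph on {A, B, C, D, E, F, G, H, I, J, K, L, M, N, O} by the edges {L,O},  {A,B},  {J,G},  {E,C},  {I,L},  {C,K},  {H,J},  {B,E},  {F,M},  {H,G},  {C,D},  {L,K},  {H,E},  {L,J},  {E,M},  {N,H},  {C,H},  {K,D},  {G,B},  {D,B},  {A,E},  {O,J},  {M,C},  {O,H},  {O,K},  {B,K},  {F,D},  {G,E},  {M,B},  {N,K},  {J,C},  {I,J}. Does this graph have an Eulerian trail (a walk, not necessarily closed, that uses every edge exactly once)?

Yes

Degrees: A:2, B:6, C:6, D:4, E:6, F:2, G:4, H:6, I:2, J:6, K:6, L:4, M:4, N:2, O:4
Odd-degree vertices: none (0 total).
The non-isolated vertices are connected and exactly 0 have odd degree, so an Eulerian trail exists.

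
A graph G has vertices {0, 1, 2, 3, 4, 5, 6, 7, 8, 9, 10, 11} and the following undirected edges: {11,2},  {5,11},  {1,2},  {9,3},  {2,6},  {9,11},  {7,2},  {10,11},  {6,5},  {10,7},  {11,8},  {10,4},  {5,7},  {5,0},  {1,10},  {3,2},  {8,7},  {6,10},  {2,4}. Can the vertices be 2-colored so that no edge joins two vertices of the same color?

Yes

Color {2, 5, 8, 9, 10} black and {0, 1, 3, 4, 6, 7, 11} white. No edge joins two same-colored vertices, so the graph is bipartite.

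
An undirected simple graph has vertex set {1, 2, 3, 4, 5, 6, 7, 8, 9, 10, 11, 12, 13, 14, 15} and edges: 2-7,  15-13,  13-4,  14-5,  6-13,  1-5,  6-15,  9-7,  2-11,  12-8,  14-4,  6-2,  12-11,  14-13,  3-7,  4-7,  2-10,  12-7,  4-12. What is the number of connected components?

1

Component: {1, 2, 3, 4, 5, 6, 7, 8, 9, 10, 11, 12, 13, 14, 15}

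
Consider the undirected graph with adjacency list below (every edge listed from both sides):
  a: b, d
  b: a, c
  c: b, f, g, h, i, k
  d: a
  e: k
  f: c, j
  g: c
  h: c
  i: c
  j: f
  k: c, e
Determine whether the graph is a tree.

Yes

|V| = 11, |E| = 10.
Connected and |E| = |V| - 1, which characterizes a tree.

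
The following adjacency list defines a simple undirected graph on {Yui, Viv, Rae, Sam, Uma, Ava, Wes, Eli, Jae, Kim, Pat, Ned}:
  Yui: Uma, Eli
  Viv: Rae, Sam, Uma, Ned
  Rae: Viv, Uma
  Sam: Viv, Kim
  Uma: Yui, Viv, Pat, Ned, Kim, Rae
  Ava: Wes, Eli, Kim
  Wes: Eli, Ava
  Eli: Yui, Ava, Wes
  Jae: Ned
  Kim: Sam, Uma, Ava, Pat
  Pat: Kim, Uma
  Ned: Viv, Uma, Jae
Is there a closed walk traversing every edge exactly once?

Degrees: Yui:2, Viv:4, Rae:2, Sam:2, Uma:6, Ava:3, Wes:2, Eli:3, Jae:1, Kim:4, Pat:2, Ned:3
Ava, Eli, Jae, Ned have odd degree; an Eulerian circuit needs every degree to be even, so none exists.

No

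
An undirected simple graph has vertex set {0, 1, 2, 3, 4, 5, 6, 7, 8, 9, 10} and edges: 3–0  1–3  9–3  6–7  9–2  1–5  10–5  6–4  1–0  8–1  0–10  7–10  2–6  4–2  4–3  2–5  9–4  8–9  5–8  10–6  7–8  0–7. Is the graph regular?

Degrees: 0:4, 1:4, 2:4, 3:4, 4:4, 5:4, 6:4, 7:4, 8:4, 9:4, 10:4
All degrees equal 4; the graph is regular.

Yes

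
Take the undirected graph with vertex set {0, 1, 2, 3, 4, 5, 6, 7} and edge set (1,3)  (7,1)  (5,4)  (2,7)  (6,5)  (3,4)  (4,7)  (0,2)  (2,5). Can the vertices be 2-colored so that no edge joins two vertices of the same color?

Partition the vertices as {1, 2, 4, 6} vs {0, 3, 5, 7}. Each listed edge has one endpoint in each part, so the graph is bipartite.

Yes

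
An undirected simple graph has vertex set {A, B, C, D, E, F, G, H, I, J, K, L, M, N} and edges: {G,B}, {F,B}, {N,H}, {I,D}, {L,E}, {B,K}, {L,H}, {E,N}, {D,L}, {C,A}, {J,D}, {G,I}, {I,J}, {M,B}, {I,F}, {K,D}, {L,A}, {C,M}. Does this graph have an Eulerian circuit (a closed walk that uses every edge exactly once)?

Yes

Degrees: A:2, B:4, C:2, D:4, E:2, F:2, G:2, H:2, I:4, J:2, K:2, L:4, M:2, N:2
Every vertex has even degree and the edges form a single connected piece, so an Eulerian circuit exists.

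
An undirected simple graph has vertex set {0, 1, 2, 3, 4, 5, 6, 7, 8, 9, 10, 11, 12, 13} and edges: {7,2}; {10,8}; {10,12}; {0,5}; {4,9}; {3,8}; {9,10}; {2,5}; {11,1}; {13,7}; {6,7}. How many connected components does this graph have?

Component: {1, 11}
Component: {0, 2, 5, 6, 7, 13}
Component: {3, 4, 8, 9, 10, 12}

3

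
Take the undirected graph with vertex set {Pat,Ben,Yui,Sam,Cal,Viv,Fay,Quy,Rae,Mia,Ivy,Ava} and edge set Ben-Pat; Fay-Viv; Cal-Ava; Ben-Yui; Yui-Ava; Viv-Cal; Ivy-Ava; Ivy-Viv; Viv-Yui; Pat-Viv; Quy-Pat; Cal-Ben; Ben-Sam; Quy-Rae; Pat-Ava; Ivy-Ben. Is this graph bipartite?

Yes

Partition the vertices as {Ben, Viv, Quy, Mia, Ava} vs {Pat, Yui, Sam, Cal, Fay, Rae, Ivy}. Each listed edge has one endpoint in each part, so the graph is bipartite.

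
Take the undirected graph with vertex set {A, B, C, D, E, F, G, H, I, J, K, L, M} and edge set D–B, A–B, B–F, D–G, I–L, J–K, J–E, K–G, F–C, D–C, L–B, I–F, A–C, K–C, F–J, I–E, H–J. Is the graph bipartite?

Yes

A valid 2-coloring puts {B, C, G, I, J, M} on one side and {A, D, E, F, H, K, L} on the other; every edge crosses between the two sides.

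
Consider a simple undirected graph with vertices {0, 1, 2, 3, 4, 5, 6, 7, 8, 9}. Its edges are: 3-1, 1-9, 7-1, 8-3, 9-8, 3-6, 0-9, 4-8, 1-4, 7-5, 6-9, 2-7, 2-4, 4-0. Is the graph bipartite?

Yes

A valid 2-coloring puts {3, 4, 7, 9} on one side and {0, 1, 2, 5, 6, 8} on the other; every edge crosses between the two sides.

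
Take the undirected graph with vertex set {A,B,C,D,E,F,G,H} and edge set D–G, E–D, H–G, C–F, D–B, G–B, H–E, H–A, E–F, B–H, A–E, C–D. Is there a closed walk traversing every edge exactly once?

No

Degrees: A:2, B:3, C:2, D:4, E:4, F:2, G:3, H:4
Vertices with odd degree: B, G. An Eulerian circuit requires all degrees even.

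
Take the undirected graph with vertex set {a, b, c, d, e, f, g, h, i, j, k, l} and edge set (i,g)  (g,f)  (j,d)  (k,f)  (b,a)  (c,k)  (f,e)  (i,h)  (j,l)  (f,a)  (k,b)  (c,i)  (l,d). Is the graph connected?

No

Component: {d, j, l}
Component: {a, b, c, e, f, g, h, i, k}
No edge joins these 2 groups, so the graph is disconnected.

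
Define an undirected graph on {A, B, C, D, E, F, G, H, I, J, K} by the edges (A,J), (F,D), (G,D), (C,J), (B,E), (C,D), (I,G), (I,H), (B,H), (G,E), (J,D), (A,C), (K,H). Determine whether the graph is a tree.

No

The graph has 11 vertices and 13 edges.
A tree on 11 vertices has exactly 10 edges; this graph has 13, so it contains a cycle and is not a tree.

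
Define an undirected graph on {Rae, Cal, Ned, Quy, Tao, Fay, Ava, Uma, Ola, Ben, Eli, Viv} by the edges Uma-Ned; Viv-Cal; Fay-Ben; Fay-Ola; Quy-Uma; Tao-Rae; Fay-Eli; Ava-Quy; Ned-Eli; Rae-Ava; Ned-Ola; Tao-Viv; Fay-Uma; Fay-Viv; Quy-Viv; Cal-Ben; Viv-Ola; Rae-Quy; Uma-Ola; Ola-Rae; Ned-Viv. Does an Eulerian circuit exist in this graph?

Degrees: Rae:4, Cal:2, Ned:4, Quy:4, Tao:2, Fay:5, Ava:2, Uma:4, Ola:5, Ben:2, Eli:2, Viv:6
Fay, Ola have odd degree; an Eulerian circuit needs every degree to be even, so none exists.

No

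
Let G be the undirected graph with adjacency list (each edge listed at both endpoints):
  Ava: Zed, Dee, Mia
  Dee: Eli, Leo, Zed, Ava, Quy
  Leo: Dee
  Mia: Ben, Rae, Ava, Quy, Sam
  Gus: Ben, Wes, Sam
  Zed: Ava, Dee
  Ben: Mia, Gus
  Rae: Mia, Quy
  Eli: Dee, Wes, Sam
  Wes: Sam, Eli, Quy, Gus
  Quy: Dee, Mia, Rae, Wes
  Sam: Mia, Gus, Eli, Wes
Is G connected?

Yes

Starting from Ava and exploring outward reaches every vertex (Ava, Mia, Zed, Dee, Sam, Rae, Quy, Ben, Leo, Eli, Gus, Wes); the graph is connected.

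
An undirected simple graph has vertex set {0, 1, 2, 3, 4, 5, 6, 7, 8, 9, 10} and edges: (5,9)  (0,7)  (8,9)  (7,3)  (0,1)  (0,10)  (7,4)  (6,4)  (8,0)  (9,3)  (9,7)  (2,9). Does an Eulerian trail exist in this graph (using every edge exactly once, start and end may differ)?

Degrees: 0:4, 1:1, 2:1, 3:2, 4:2, 5:1, 6:1, 7:4, 8:2, 9:5, 10:1
Odd-degree vertices: 1, 2, 5, 6, 9, 10 (6 total).
An Eulerian trail requires 0 or 2 odd-degree vertices; here there are 6.

No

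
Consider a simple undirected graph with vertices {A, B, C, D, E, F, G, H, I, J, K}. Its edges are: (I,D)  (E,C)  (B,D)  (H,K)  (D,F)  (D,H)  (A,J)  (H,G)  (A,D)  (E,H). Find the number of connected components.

1

Component: {A, B, C, D, E, F, G, H, I, J, K}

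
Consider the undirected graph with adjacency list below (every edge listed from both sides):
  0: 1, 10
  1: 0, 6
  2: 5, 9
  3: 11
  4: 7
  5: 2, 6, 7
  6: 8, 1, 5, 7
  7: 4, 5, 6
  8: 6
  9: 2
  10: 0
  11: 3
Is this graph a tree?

No

|V| = 12, |E| = 11.
It splits into 2 components, so it cannot be a tree.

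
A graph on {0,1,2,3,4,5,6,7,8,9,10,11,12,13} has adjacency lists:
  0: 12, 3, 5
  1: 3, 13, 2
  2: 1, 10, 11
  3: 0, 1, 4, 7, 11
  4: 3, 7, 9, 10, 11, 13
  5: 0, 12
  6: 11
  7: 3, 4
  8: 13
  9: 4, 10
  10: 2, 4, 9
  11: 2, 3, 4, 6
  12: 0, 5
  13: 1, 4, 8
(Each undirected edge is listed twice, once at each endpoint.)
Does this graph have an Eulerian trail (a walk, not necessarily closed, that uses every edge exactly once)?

No

Degrees: 0:3, 1:3, 2:3, 3:5, 4:6, 5:2, 6:1, 7:2, 8:1, 9:2, 10:3, 11:4, 12:2, 13:3
Odd-degree vertices: 0, 1, 2, 3, 6, 8, 10, 13 (8 total).
With 8 odd-degree vertices (more than two), no single trail can use every edge.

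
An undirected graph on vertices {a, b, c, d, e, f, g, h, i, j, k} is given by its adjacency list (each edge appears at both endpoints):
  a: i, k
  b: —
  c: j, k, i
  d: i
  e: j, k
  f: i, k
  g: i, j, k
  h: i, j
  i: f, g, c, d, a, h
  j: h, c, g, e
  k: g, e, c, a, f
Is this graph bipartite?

Yes

Partition the vertices as {b, i, j, k} vs {a, c, d, e, f, g, h}. Each listed edge has one endpoint in each part, so the graph is bipartite.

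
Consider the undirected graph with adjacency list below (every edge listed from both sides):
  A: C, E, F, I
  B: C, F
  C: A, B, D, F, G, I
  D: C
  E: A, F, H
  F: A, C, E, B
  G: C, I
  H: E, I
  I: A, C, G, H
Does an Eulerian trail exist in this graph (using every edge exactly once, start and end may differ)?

Degrees: A:4, B:2, C:6, D:1, E:3, F:4, G:2, H:2, I:4
Odd-degree vertices: D, E (2 total).
With 2 odd-degree vertices and all edges in one connected piece, an Eulerian trail exists (from D to E).

Yes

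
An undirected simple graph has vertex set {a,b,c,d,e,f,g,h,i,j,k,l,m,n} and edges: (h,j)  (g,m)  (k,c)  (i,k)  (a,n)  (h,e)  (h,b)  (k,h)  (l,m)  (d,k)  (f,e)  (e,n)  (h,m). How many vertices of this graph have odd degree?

12

Degrees: a:1, b:1, c:1, d:1, e:3, f:1, g:1, h:5, i:1, j:1, k:4, l:1, m:3, n:2
Odd-degree vertices: a, b, c, d, e, f, g, h, i, j, l, m.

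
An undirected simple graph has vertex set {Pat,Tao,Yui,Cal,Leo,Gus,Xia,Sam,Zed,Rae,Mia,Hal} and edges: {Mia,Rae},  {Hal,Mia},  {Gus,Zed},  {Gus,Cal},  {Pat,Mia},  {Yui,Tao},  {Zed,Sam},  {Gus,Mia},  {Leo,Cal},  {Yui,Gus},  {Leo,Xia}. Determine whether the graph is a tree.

The graph has 12 vertices and 11 edges.
It is connected with exactly 11 edges, hence acyclic — it is a tree.

Yes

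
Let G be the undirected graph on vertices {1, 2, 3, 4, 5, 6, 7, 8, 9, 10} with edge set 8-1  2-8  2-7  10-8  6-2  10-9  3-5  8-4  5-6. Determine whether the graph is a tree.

The graph has 10 vertices and 9 edges.
Connected and |E| = |V| - 1, which characterizes a tree.

Yes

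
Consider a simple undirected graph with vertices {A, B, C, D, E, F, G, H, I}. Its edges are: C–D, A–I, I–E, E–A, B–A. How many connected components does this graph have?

5

Component: {F}
Component: {G}
Component: {H}
Component: {C, D}
Component: {A, B, E, I}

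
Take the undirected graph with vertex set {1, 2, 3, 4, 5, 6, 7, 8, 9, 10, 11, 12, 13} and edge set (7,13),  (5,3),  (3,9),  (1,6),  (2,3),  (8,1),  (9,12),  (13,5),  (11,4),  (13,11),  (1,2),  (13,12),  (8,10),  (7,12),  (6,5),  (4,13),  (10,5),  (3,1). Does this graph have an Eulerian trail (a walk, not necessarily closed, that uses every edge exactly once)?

Degrees: 1:4, 2:2, 3:4, 4:2, 5:4, 6:2, 7:2, 8:2, 9:2, 10:2, 11:2, 12:3, 13:5
Odd-degree vertices: 12, 13 (2 total).
The non-isolated vertices are connected and exactly 2 have odd degree, so an Eulerian trail exists (from 12 to 13).

Yes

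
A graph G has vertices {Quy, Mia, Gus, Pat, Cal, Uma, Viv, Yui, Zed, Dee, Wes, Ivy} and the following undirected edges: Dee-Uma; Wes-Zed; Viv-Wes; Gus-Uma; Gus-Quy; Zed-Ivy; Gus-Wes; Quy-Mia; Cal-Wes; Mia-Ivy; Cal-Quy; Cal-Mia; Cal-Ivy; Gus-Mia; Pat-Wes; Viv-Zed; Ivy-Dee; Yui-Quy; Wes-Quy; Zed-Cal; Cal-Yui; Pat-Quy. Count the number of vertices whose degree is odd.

0

Degrees: Quy:6, Mia:4, Gus:4, Pat:2, Cal:6, Uma:2, Viv:2, Yui:2, Zed:4, Dee:2, Wes:6, Ivy:4
Odd-degree vertices: none.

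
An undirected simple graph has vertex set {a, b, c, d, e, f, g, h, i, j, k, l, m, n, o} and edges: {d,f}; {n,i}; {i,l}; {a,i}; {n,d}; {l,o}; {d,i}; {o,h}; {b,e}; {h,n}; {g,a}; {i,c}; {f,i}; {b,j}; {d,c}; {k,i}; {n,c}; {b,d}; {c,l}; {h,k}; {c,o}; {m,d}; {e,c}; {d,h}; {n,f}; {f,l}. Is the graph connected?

Starting from a and exploring outward reaches every vertex (a, i, g, c, f, d, l, n, k, e, o, m, h, b, j); the graph is connected.

Yes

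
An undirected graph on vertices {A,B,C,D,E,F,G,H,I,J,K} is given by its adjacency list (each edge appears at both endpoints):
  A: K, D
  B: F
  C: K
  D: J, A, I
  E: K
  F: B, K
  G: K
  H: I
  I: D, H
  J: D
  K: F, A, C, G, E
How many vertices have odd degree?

Degrees: A:2, B:1, C:1, D:3, E:1, F:2, G:1, H:1, I:2, J:1, K:5
Odd-degree vertices: B, C, D, E, G, H, J, K.

8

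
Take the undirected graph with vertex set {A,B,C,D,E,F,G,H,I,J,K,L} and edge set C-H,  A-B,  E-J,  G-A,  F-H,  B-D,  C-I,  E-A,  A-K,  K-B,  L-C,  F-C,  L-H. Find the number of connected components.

Component: {C, F, H, I, L}
Component: {A, B, D, E, G, J, K}

2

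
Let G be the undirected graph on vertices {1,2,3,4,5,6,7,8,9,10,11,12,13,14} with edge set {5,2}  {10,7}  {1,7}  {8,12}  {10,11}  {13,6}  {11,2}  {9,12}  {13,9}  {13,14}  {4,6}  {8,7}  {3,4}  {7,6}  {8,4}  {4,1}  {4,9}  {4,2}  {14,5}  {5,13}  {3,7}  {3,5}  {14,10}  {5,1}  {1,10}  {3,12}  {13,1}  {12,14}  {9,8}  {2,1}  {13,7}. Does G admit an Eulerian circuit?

No

Degrees: 1:6, 2:4, 3:4, 4:6, 5:5, 6:3, 7:6, 8:4, 9:4, 10:4, 11:2, 12:4, 13:6, 14:4
5, 6 have odd degree; an Eulerian circuit needs every degree to be even, so none exists.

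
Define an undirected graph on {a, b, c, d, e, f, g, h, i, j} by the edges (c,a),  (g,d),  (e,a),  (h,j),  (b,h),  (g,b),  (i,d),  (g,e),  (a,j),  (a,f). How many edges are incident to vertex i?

Neighbors of i: d.

1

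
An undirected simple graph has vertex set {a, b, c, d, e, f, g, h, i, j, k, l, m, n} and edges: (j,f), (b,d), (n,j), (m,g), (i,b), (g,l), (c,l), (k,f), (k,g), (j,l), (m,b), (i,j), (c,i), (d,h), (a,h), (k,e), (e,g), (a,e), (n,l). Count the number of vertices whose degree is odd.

Degrees: a:2, b:3, c:2, d:2, e:3, f:2, g:4, h:2, i:3, j:4, k:3, l:4, m:2, n:2
Odd-degree vertices: b, e, i, k.

4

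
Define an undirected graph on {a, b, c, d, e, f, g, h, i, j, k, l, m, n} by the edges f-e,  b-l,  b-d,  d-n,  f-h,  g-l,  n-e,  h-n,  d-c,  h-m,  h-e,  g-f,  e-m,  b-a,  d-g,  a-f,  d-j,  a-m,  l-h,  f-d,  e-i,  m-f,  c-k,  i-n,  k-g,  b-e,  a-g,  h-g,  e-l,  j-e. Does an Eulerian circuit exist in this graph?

Degrees: a:4, b:4, c:2, d:6, e:8, f:6, g:6, h:6, i:2, j:2, k:2, l:4, m:4, n:4
All degrees are even and the non-isolated vertices are connected — an Eulerian circuit exists.

Yes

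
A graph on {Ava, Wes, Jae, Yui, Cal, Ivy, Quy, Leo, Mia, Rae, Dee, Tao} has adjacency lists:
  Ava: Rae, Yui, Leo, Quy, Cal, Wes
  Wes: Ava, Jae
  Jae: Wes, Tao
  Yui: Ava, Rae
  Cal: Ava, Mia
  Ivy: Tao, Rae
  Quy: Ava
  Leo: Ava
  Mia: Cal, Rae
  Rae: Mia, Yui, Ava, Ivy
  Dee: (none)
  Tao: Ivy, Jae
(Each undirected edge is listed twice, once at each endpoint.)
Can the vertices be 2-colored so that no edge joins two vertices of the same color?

No

Yui-Ava-Rae-Yui is an odd cycle (length 3), and a bipartite graph can contain only even cycles.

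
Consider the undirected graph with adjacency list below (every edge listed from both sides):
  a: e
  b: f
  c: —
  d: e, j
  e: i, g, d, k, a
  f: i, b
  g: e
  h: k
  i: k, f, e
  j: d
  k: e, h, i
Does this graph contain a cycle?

The graph has 11 vertices, 10 edges, and 2 connected components.
Since 10 > 11 - 2, a cycle must exist; for instance e-i-k-e.

Yes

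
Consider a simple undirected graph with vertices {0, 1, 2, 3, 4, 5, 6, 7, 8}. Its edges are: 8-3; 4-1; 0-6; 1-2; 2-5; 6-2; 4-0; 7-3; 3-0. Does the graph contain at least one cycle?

|V| = 9, |E| = 9, number of components = 1.
One cycle is 0-6-2-1-4-0.

Yes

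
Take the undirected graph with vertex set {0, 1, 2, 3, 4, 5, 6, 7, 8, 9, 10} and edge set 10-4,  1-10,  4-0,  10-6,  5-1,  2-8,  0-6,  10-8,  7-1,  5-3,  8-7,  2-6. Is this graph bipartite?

Color {1, 3, 4, 6, 8, 9} black and {0, 2, 5, 7, 10} white. No edge joins two same-colored vertices, so the graph is bipartite.

Yes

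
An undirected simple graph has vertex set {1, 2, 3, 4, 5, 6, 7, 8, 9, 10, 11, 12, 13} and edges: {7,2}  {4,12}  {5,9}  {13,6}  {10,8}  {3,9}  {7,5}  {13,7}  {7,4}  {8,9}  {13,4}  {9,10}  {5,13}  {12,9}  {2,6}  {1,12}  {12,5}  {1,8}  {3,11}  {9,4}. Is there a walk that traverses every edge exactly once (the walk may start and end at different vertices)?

Yes

Degrees: 1:2, 2:2, 3:2, 4:4, 5:4, 6:2, 7:4, 8:3, 9:6, 10:2, 11:1, 12:4, 13:4
Odd-degree vertices: 8, 11 (2 total).
With 2 odd-degree vertices and all edges in one connected piece, an Eulerian trail exists (from 8 to 11).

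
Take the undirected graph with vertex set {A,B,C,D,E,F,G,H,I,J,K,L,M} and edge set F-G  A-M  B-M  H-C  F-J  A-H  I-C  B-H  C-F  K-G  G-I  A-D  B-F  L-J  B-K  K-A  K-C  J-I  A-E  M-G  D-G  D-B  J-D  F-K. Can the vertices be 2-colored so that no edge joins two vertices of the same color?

No

K-F-G-K is an odd cycle (length 3), and a bipartite graph can contain only even cycles.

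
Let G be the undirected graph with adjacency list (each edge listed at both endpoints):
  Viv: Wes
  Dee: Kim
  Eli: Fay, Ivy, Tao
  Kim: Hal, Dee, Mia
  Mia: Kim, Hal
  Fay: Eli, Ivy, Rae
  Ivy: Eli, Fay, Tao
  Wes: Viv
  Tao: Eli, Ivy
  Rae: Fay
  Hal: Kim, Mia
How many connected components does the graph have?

3

Component: {Viv, Wes}
Component: {Dee, Kim, Mia, Hal}
Component: {Eli, Fay, Ivy, Tao, Rae}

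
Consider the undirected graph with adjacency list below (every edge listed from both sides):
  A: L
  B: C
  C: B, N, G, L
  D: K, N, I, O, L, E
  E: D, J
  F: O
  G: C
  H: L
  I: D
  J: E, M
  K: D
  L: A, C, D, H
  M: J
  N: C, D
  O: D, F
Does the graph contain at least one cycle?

Yes

|V| = 15, |E| = 15, number of components = 1.
One cycle is L-D-N-C-L.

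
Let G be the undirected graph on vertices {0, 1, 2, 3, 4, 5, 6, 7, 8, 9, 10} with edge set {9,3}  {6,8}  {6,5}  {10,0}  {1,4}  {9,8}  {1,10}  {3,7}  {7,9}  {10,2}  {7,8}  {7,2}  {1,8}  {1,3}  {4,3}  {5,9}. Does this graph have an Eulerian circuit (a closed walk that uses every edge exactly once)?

No

Degrees: 0:1, 1:4, 2:2, 3:4, 4:2, 5:2, 6:2, 7:4, 8:4, 9:4, 10:3
0, 10 have odd degree; an Eulerian circuit needs every degree to be even, so none exists.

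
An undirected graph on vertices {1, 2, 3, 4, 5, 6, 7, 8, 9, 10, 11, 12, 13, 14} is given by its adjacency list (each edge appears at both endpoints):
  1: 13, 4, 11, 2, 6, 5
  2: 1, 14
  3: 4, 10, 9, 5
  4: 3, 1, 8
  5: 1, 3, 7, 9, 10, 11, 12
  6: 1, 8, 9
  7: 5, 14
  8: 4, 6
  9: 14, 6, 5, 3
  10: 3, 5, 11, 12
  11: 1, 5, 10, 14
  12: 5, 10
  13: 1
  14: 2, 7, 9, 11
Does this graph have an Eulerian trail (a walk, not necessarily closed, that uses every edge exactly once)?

No

Degrees: 1:6, 2:2, 3:4, 4:3, 5:7, 6:3, 7:2, 8:2, 9:4, 10:4, 11:4, 12:2, 13:1, 14:4
Odd-degree vertices: 4, 5, 6, 13 (4 total).
With 4 odd-degree vertices (more than two), no single trail can use every edge.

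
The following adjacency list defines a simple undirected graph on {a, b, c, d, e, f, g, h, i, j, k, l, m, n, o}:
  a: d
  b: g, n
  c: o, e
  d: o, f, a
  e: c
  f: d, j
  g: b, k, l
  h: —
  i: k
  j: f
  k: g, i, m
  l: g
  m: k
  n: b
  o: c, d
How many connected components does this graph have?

Component: {h}
Component: {a, c, d, e, f, j, o}
Component: {b, g, i, k, l, m, n}

3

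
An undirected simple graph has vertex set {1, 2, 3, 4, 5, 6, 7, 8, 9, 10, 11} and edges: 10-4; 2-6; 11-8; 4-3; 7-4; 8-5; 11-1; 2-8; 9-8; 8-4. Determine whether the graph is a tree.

The graph has 11 vertices and 10 edges.
It is connected with exactly 10 edges, hence acyclic — it is a tree.

Yes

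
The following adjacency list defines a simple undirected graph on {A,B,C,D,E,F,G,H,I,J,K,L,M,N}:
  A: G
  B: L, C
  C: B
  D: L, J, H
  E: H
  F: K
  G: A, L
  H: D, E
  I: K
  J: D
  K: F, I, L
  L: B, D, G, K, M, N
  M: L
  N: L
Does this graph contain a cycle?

No

The graph has 14 vertices, 13 edges, and 1 connected component.
Since 13 = 14 - 1, the graph is a forest and contains no cycle.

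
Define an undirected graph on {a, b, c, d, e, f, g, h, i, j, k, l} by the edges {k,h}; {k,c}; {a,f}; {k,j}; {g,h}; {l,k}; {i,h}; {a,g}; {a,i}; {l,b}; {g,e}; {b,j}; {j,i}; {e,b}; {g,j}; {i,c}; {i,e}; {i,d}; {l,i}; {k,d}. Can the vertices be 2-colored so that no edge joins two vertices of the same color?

Color {b, f, g, i, k} black and {a, c, d, e, h, j, l} white. No edge joins two same-colored vertices, so the graph is bipartite.

Yes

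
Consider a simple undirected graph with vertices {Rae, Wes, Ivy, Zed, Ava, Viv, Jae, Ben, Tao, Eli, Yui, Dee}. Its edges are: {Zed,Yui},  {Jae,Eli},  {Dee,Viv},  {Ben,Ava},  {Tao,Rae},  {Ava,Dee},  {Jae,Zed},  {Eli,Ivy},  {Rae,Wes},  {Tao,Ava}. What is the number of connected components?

Component: {Ivy, Zed, Jae, Eli, Yui}
Component: {Rae, Wes, Ava, Viv, Ben, Tao, Dee}

2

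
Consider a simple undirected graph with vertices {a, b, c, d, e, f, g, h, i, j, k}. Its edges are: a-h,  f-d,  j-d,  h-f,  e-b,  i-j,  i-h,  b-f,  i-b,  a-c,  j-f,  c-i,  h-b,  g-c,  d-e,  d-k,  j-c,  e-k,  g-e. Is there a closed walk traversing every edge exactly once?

Degrees: a:2, b:4, c:4, d:4, e:4, f:4, g:2, h:4, i:4, j:4, k:2
All degrees are even and the non-isolated vertices are connected — an Eulerian circuit exists.

Yes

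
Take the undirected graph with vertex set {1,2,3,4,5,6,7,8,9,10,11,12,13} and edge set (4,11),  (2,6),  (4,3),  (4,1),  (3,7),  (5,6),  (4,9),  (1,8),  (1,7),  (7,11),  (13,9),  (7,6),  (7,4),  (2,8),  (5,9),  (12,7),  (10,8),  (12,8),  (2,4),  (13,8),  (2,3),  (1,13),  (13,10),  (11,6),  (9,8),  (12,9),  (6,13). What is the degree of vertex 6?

Neighbors of 6: 2, 5, 7, 11, 13.

5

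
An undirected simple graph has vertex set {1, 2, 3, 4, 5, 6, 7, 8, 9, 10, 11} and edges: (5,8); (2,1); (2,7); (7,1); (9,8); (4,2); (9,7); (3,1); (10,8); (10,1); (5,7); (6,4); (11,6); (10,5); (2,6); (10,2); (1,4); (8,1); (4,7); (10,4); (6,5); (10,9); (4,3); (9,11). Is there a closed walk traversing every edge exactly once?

No

Degrees: 1:6, 2:5, 3:2, 4:6, 5:4, 6:4, 7:5, 8:4, 9:4, 10:6, 11:2
Vertices with odd degree: 2, 7. An Eulerian circuit requires all degrees even.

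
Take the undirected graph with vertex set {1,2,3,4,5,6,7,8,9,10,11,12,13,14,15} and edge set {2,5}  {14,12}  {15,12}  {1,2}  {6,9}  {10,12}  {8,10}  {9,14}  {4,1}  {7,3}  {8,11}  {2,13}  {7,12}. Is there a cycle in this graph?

|V| = 15, |E| = 13, number of components = 2.
A forest on 15 vertices with 2 components has exactly 13 edges, which matches — so no cycle.

No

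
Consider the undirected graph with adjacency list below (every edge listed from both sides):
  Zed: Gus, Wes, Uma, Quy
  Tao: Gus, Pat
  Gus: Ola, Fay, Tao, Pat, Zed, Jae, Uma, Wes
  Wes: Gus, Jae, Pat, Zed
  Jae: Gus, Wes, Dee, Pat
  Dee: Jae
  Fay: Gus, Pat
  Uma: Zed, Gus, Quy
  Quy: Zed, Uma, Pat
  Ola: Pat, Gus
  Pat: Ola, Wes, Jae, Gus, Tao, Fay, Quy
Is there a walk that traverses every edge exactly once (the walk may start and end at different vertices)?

Degrees: Zed:4, Tao:2, Gus:8, Wes:4, Jae:4, Dee:1, Fay:2, Uma:3, Quy:3, Ola:2, Pat:7
Odd-degree vertices: Dee, Uma, Quy, Pat (4 total).
An Eulerian trail requires 0 or 2 odd-degree vertices; here there are 4.

No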